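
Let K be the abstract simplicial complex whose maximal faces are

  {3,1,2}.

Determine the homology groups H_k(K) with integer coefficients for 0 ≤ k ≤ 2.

H_0 = Z,  H_1 = 0,  H_2 = 0.

Order the vertices as 1 < 2 < 3. Listing each simplex with vertices in this order, K has dimension 2 with simplices:

  0-simplices (3): [1], [2], [3]
  1-simplices (3): [1,2], [1,3], [2,3]
  2-simplices (1): [1,2,3]

Hence C_0 ≅ Z^3, C_1 ≅ Z^3, C_2 ≅ Z^1.

Boundary ∂_1: C_1 → C_0 maps an edge to its endpoints' difference, ∂[p,q] = q − p. For instance
  ∂[1,2] = [2] − [1].
As a 3×3 matrix over Z this has rank 2, with invariant factors (1,1).

The boundary map ∂_2: C_2 → C_1 maps a triangle to the signed sum of its edges. For instance
  ∂[1,2,3] = [2,3] − [1,3] + [1,2].
The resulting 3×1 matrix has rank 1, and its Smith normal form has invariant factors (1).

Computing H_k = (kernel of ∂_k) / (image of ∂_{k+1}):

  H_0: rank C_0 − rank ∂_1 = 3 − 2 = 1, and the invariant factors of ∂_1 are all 1, so H_0 ≅ Z.
  H_1: rank ker ∂_1 − rank ∂_2 = (3 − 2) − 1 = 0, and the invariant factors of ∂_2 are all 1, so H_1 ≅ 0.
  H_2: rank ker ∂_2 − rank ∂_3 = (1 − 1) − 0 = 0, and there is no ∂_3, so H_2 ≅ 0.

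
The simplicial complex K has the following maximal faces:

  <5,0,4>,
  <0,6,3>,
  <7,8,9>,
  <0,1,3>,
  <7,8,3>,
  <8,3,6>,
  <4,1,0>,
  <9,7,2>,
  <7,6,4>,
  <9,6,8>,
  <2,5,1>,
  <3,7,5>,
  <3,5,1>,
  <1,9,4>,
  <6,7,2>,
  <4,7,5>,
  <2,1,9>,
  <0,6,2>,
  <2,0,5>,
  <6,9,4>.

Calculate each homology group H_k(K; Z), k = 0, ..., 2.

Take the total order 0 < 1 < 2 < 3 < 4 < 5 < 6 < 7 < 8 < 9 on the vertex set. Then K (dimension 2) consists of the simplices:

  0-simplices (10): [0], [1], [2], [3], [4], [5], [6], [7], [8], [9]
  1-simplices (30): (30 of them)
  2-simplices (20): (20 of them)

giving chain groups C_0 ≅ Z^10, C_1 ≅ Z^30, C_2 ≅ Z^20.

Boundary ∂_1: C_1 → C_0 is given by ∂[p,q] = [q] − [p]. For instance
  ∂[5,7] = [7] − [5].
This gives a 10×30 integer matrix of rank 9; reducing to Smith normal form yields diagonal entries (1,1,1,1,1,1,1,1,1).

∂_2: C_2 → C_1 sends each 2-simplex [p,q,r] to [q,r] − [p,r] + [p,q]. For instance
  ∂[0,2,6] = [2,6] − [0,6] + [0,2],
  ∂[1,4,9] = [4,9] − [1,9] + [1,4].
This gives a 30×20 integer matrix of rank 20; reducing to Smith normal form yields diagonal entries (1,1,1,1,1,1,1,1,1,1,1,1,1,1,1,1,1,1,1,2).

Computing H_k = (kernel of ∂_k) / (image of ∂_{k+1}):

  H_0: rank C_0 − rank ∂_1 = 10 − 9 = 1, and the invariant factors of ∂_1 are all 1, so H_0 = Z.
  H_1: rank ker ∂_1 − rank ∂_2 = (30 − 9) − 20 = 1, and ∂_2 has invariant factor 2 > 1, so H_1 = Z ⊕ Z/2Z.
  H_2: rank ker ∂_2 − rank ∂_3 = (20 − 20) − 0 = 0, and there is no ∂_3, so H_2 = 0.

As a check, the Euler characteristic is 10 − 30 + 20 = 0, which agrees with 1 − 1 + 0 = 0.

H_0 = Z,  H_1 = Z ⊕ Z/2Z,  H_2 = 0.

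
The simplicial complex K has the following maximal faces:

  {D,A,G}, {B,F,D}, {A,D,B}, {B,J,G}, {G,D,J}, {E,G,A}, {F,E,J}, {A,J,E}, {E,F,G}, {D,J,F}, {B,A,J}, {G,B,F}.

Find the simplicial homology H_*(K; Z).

Take the total order A < B < D < E < F < G < J on the vertex set. Then K (dimension 2) consists of the simplices:

  0-simplices (7): A, B, D, E, F, G, J
  1-simplices (18): AB, AD, AE, AG, AJ, BD, BF, BG, BJ, DF, DG, DJ, EF, EG, EJ, FG, FJ, GJ
  2-simplices (12): ABD, ABJ, ADG, AEG, AEJ, BDF, BFG, BGJ, DFJ, DGJ, EFG, EFJ

giving chain groups C_0 ≅ Z^7, C_1 ≅ Z^18, C_2 ≅ Z^12.

The boundary map ∂_1: C_1 → C_0 maps an edge to its endpoints' difference, ∂[p,q] = q − p.
This gives a 7×18 integer matrix of rank 6; reducing to Smith normal form yields diagonal entries (1,1,1,1,1,1).

Boundary ∂_2: C_2 → C_1 acts by ∂[p,q,r] = [q,r] − [p,r] + [p,q]. For instance
  ∂DFJ = FJ − DJ + DF,
  ∂AEG = EG − AG + AE.
This gives a 18×12 integer matrix of rank 12; reducing to Smith normal form yields diagonal entries (1,1,1,1,1,1,1,1,1,1,1,2).

From H_k ≅ ker(∂_k) / im(∂_{k+1}) we obtain:

  H_0: rank C_0 − rank ∂_1 = 7 − 6 = 1, and the invariant factors of ∂_1 are all 1, so H_0 = Z.
  H_1: rank ker ∂_1 − rank ∂_2 = (18 − 6) − 12 = 0, and ∂_2 has invariant factor 2 > 1, so H_1 = Z/2Z.
  H_2: rank ker ∂_2 − rank ∂_3 = (12 − 12) − 0 = 0, and there is no ∂_3, so H_2 = 0.

As a check, the Euler characteristic is 7 − 18 + 12 = 1, which agrees with 1 − 0 + 0 = 1.

H_0 = Z,  H_1 = Z/2Z,  H_2 = 0.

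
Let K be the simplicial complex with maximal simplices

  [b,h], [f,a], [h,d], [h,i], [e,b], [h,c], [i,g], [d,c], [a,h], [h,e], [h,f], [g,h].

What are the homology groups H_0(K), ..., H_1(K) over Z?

H_0 ≅ Z,  H_1 ≅ Z^4.

We work with the vertex ordering a < b < c < d < e < f < g < h < i. The simplices of K, each written with vertices in increasing order, are:

  0-simplices (9): a, b, c, d, e, f, g, h, i
  1-simplices (12): af, ah, be, bh, cd, ch, dh, eh, fh, gh, gi, hi

Hence C_0 ≅ Z^9, C_1 ≅ Z^12.

∂_1: C_1 → C_0 sends each edge [p,q] (with p < q) to q − p.
The resulting 9×12 matrix has rank 8, and its Smith normal form has invariant factors (1,1,1,1,1,1,1,1).

Reading off H_k = ker ∂_k / im ∂_{k+1}:

  H_0: rank C_0 − rank ∂_1 = 9 − 8 = 1, and the invariant factors of ∂_1 are all 1, so H_0 ≅ Z.
  H_1: rank ker ∂_1 − rank ∂_2 = (12 − 8) − 0 = 4, and there is no ∂_2, so H_1 ≅ Z^4.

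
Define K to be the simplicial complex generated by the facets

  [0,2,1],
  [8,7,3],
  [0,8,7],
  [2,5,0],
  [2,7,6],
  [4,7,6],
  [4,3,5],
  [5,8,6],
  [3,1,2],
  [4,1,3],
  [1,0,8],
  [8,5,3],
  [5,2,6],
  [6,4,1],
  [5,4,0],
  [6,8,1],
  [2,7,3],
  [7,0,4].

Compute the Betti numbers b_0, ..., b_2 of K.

b_0 = 1, b_1 = 2, b_2 = 1.

Order the vertices as 0 < 1 < 2 < 3 < 4 < 5 < 6 < 7 < 8. Listing each simplex with vertices in this order, K has dimension 2 with simplices:

  0-simplices (9): [0], [1], [2], [3], [4], [5], [6], [7], [8]
  1-simplices (27): (27 of them)
  2-simplices (18): [0,1,2], [0,1,8], [0,2,5], [0,4,5], [0,4,7], [0,7,8], [1,2,3], [1,3,4], [1,4,6], [1,6,8], [2,3,7], [2,5,6], [2,6,7], [3,4,5], [3,5,8], [3,7,8], [4,6,7], [5,6,8]

so the chain groups are C_0 ≅ Z^9, C_1 ≅ Z^27, C_2 ≅ Z^18.

∂_1: C_1 → C_0 maps an edge to its endpoints' difference, ∂[p,q] = q − p.
This gives a 9×27 integer matrix of rank 8; reducing to Smith normal form yields diagonal entries (1,1,1,1,1,1,1,1).

∂_2: C_2 → C_1 acts by ∂[p,q,r] = [q,r] − [p,r] + [p,q]. For instance
  ∂[0,4,5] = [4,5] − [0,5] + [0,4],
  ∂[0,1,8] = [1,8] − [0,8] + [0,1].
The 27×18 boundary matrix has rank 17 and Smith normal form diag(1,1,1,1,1,1,1,1,1,1,1,1,1,1,1,1,1).

Now H_k = ker ∂_k / im ∂_{k+1}, so:

  H_0: rank C_0 − rank ∂_1 = 9 − 8 = 1, and the invariant factors of ∂_1 are all 1, so H_0 = Z.
  H_1: rank ker ∂_1 − rank ∂_2 = (27 − 8) − 17 = 2, and the invariant factors of ∂_2 are all 1, so H_1 = Z^2.
  H_2: rank ker ∂_2 − rank ∂_3 = (18 − 17) − 0 = 1, and there is no ∂_3, so H_2 = Z.

Hence the Betti numbers are b_0 = 1, b_1 = 2, b_2 = 1.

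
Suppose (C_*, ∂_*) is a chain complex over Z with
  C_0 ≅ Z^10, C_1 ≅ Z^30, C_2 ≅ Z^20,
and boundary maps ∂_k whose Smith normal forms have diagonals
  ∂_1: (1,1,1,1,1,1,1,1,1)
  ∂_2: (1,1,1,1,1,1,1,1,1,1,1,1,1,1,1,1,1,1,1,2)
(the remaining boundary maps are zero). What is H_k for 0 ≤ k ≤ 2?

H_0: b_0 = 10 − 0 − 9 = 1; torsion from ∂_1 factors > 1: none. So H_0 ≅ Z.
H_1: b_1 = 30 − 9 − 20 = 1; torsion from ∂_2 factors > 1: [2]. So H_1 ≅ Z ⊕ Z_2.
H_2: b_2 = 20 − 20 − 0 = 0; torsion from ∂_3 factors > 1: none. So H_2 ≅ 0.

H_0 ≅ Z,  H_1 ≅ Z ⊕ Z_2,  H_2 = 0.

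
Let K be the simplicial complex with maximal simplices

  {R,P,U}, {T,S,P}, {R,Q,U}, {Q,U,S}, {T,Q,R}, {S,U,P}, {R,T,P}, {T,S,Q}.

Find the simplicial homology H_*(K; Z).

Take the total order P < Q < R < S < T < U on the vertex set. Then K (dimension 2) consists of the simplices:

  0-simplices (6): P, Q, R, S, T, U
  1-simplices (12): PR, PS, PT, PU, QR, QS, QT, QU, RT, RU, ST, SU
  2-simplices (8): PRT, PRU, PST, PSU, QRT, QRU, QST, QSU

giving chain groups C_0 ≅ Z^6, C_1 ≅ Z^12, C_2 ≅ Z^8.

The boundary map ∂_1: C_1 → C_0 is given by ∂[p,q] = [q] − [p].
The 6×12 boundary matrix has rank 5 and Smith normal form diag(1,1,1,1,1).

∂_2: C_2 → C_1 sends each 2-simplex [p,q,r] to [q,r] − [p,r] + [p,q]. For instance
  ∂QRT = RT − QT + QR,
  ∂PRT = RT − PT + PR.
This gives a 12×8 integer matrix of rank 7; reducing to Smith normal form yields diagonal entries (1,1,1,1,1,1,1).

Now H_k = ker ∂_k / im ∂_{k+1}, so:

  H_0: rank C_0 − rank ∂_1 = 6 − 5 = 1, and the invariant factors of ∂_1 are all 1, so H_0 ≅ Z.
  H_1: rank ker ∂_1 − rank ∂_2 = (12 − 5) − 7 = 0, and the invariant factors of ∂_2 are all 1, so H_1 ≅ 0.
  H_2: rank ker ∂_2 − rank ∂_3 = (8 − 7) − 0 = 1, and there is no ∂_3, so H_2 ≅ Z.

As a check, the Euler characteristic is 6 − 12 + 8 = 2, which agrees with 1 − 0 + 1 = 2.

H_0 ≅ Z,  H_1 = 0,  H_2 ≅ Z.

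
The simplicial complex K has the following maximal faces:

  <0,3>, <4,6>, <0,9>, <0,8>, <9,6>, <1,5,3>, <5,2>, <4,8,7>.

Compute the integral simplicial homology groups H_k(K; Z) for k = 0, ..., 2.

H_0 = Z,  H_1 = Z,  H_2 = 0.

Take the total order 0 < 1 < 2 < 3 < 4 < 5 < 6 < 7 < 8 < 9 on the vertex set. Then K (dimension 2) consists of the simplices:

  0-simplices (10): [0], [1], [2], [3], [4], [5], [6], [7], [8], [9]
  1-simplices (12): [0,3], [0,8], [0,9], [1,3], [1,5], [2,5], [3,5], [4,6], [4,7], [4,8], [6,9], [7,8]
  2-simplices (2): [1,3,5], [4,7,8]

giving chain groups C_0 ≅ Z^10, C_1 ≅ Z^12, C_2 ≅ Z^2.

The boundary map ∂_1: C_1 → C_0 sends each edge [p,q] (with p < q) to q − p. For instance
  ∂[1,5] = [5] − [1].
As a 10×12 matrix over Z this has rank 9, with invariant factors (1,1,1,1,1,1,1,1,1).

∂_2: C_2 → C_1 maps a triangle to the signed sum of its edges. For instance
  ∂[4,7,8] = [7,8] − [4,8] + [4,7],
  ∂[1,3,5] = [3,5] − [1,5] + [1,3].
The resulting 12×2 matrix has rank 2, and its Smith normal form has invariant factors (1,1).

Now H_k = ker ∂_k / im ∂_{k+1}, so:

  H_0: rank C_0 − rank ∂_1 = 10 − 9 = 1, and the invariant factors of ∂_1 are all 1, so H_0 = Z.
  H_1: rank ker ∂_1 − rank ∂_2 = (12 − 9) − 2 = 1, and the invariant factors of ∂_2 are all 1, so H_1 = Z.
  H_2: rank ker ∂_2 − rank ∂_3 = (2 − 2) − 0 = 0, and there is no ∂_3, so H_2 = 0.

As a check, the Euler characteristic is 10 − 12 + 2 = 0, which agrees with 1 − 1 + 0 = 0.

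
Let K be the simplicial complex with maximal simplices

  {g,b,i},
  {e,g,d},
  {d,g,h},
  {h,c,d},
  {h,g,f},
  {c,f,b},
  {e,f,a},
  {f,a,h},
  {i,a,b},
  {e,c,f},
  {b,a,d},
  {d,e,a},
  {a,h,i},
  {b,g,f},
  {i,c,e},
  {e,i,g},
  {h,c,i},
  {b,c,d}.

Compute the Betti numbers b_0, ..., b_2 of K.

b_0 = 1, b_1 = 2, b_2 = 1.

Fix the vertex order a < b < c < d < e < f < g < h < i and write every simplex with vertices in increasing order. Then dim K = 2 and the simplices of K are:

  0-simplices (9): a, b, c, d, e, f, g, h, i
  1-simplices (27): ab, ad, ae, af, ah, ai, bc, bd, bf, bg, bi, cd, ce, cf, ch, ci, de, dg, dh, ef, eg, ei, fg, fh, gh, gi, hi
  2-simplices (18): abd, abi, ade, aef, afh, ahi, bcd, bcf, bfg, bgi, cdh, cef, cei, chi, deg, dgh, egi, fgh

so the chain groups are C_0 ≅ Z^9, C_1 ≅ Z^27, C_2 ≅ Z^18.

Boundary ∂_1: C_1 → C_0 maps an edge to its endpoints' difference, ∂[p,q] = q − p.
As a 9×27 matrix over Z this has rank 8, with invariant factors (1,1,1,1,1,1,1,1).

∂_2: C_2 → C_1 acts by ∂[p,q,r] = [q,r] − [p,r] + [p,q]. For instance
  ∂ade = de − ae + ad,
  ∂egi = gi − ei + eg.
The resulting 27×18 matrix has rank 17, and its Smith normal form has invariant factors (1,1,1,1,1,1,1,1,1,1,1,1,1,1,1,1,1).

Reading off H_k = ker ∂_k / im ∂_{k+1}:

  H_0: rank C_0 − rank ∂_1 = 9 − 8 = 1, and the invariant factors of ∂_1 are all 1, so H_0 ≅ Z.
  H_1: rank ker ∂_1 − rank ∂_2 = (27 − 8) − 17 = 2, and the invariant factors of ∂_2 are all 1, so H_1 ≅ Z^2.
  H_2: rank ker ∂_2 − rank ∂_3 = (18 − 17) − 0 = 1, and there is no ∂_3, so H_2 ≅ Z.

Hence the Betti numbers are b_0 = 1, b_1 = 2, b_2 = 1.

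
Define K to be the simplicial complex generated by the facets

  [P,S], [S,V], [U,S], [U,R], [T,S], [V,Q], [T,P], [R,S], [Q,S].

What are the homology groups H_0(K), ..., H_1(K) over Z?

H_0 = Z,  H_1 = Z^3.

We work with the vertex ordering P < Q < R < S < T < U < V. The simplices of K, each written with vertices in increasing order, are:

  0-simplices (7): P, Q, R, S, T, U, V
  1-simplices (9): PS, PT, QS, QV, RS, RU, ST, SU, SV

Hence C_0 ≅ Z^7, C_1 ≅ Z^9.

Boundary ∂_1: C_1 → C_0 sends each edge [p,q] (with p < q) to q − p.
The resulting 7×9 matrix has rank 6, and its Smith normal form has invariant factors (1,1,1,1,1,1).

Now H_k = ker ∂_k / im ∂_{k+1}, so:

  H_0: rank C_0 − rank ∂_1 = 7 − 6 = 1, and the invariant factors of ∂_1 are all 1, so H_0 ≅ Z.
  H_1: rank ker ∂_1 − rank ∂_2 = (9 − 6) − 0 = 3, and there is no ∂_2, so H_1 ≅ Z^3.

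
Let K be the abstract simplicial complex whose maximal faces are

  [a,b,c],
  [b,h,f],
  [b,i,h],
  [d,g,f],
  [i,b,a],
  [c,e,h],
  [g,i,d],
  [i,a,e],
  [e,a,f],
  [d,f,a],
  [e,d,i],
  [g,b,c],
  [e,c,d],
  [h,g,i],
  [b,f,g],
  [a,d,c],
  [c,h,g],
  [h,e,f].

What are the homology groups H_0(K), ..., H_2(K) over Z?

H_0 = Z,  H_1 = Z × Z/2,  H_2 = 0.

We work with the vertex ordering a < b < c < d < e < f < g < h < i. The simplices of K, each written with vertices in increasing order, are:

  0-simplices (9): a, b, c, d, e, f, g, h, i
  1-simplices (27): ab, ac, ad, ae, af, ai, bc, bf, bg, bh, bi, cd, ce, cg, ch, de, df, dg, di, ef, eh, ei, fg, fh, gh, gi, hi
  2-simplices (18): abc, abi, acd, adf, aef, aei, bcg, bfg, bfh, bhi, cde, ceh, cgh, dei, dfg, dgi, efh, ghi

Hence C_0 ≅ Z^9, C_1 ≅ Z^27, C_2 ≅ Z^18.

The boundary map ∂_1: C_1 → C_0 maps an edge to its endpoints' difference, ∂[p,q] = q − p. For instance
  ∂bc = c − b.
The 9×27 boundary matrix has rank 8 and Smith normal form diag(1,1,1,1,1,1,1,1).

∂_2: C_2 → C_1 sends each 2-simplex [p,q,r] to [q,r] − [p,r] + [p,q]. For instance
  ∂ghi = hi − gi + gh,
  ∂abi = bi − ai + ab.
This gives a 27×18 integer matrix of rank 18; reducing to Smith normal form yields diagonal entries (1,1,1,1,1,1,1,1,1,1,1,1,1,1,1,1,1,2).

Now H_k = ker ∂_k / im ∂_{k+1}, so:

  H_0: rank C_0 − rank ∂_1 = 9 − 8 = 1, and the invariant factors of ∂_1 are all 1, so H_0 ≅ Z.
  H_1: rank ker ∂_1 − rank ∂_2 = (27 − 8) − 18 = 1, and ∂_2 has invariant factor 2 > 1, so H_1 ≅ Z × Z/2.
  H_2: rank ker ∂_2 − rank ∂_3 = (18 − 18) − 0 = 0, and there is no ∂_3, so H_2 ≅ 0.

As a check, the Euler characteristic is 9 − 27 + 18 = 0, which agrees with 1 − 1 + 0 = 0.
(K is a triangulation of the Klein bottle.)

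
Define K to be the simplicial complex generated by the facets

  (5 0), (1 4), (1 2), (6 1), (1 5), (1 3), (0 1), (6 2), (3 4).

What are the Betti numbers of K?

b_0 = 1, b_1 = 3.

Take the total order 0 < 1 < 2 < 3 < 4 < 5 < 6 on the vertex set. Then K (dimension 1) consists of the simplices:

  0-simplices (7): [0], [1], [2], [3], [4], [5], [6]
  1-simplices (9): [0,1], [0,5], [1,2], [1,3], [1,4], [1,5], [1,6], [2,6], [3,4]

giving chain groups C_0 ≅ Z^7, C_1 ≅ Z^9.

The boundary map ∂_1: C_1 → C_0 is given by ∂[p,q] = [q] − [p]. For instance
  ∂[1,4] = [4] − [1].
This gives a 7×9 integer matrix of rank 6; reducing to Smith normal form yields diagonal entries (1,1,1,1,1,1).

Computing H_k = (kernel of ∂_k) / (image of ∂_{k+1}):

  H_0: rank C_0 − rank ∂_1 = 7 − 6 = 1, and the invariant factors of ∂_1 are all 1, so H_0 = Z.
  H_1: rank ker ∂_1 − rank ∂_2 = (9 − 6) − 0 = 3, and there is no ∂_2, so H_1 = Z^3.

As a check, the Euler characteristic is 7 − 9 = -2, which agrees with 1 − 3 = -2.
(K is a triangulation of a wedge of 3 circles.)

Hence the Betti numbers are b_0 = 1, b_1 = 3.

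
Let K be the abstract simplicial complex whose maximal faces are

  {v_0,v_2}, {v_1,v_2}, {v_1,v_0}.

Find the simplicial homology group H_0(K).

Fix the vertex order v_0 < v_1 < v_2 and write every simplex with vertices in increasing order. Then dim K = 1 and the simplices of K are:

  0-simplices (3): [v_0], [v_1], [v_2]
  1-simplices (3): [v_0,v_1], [v_0,v_2], [v_1,v_2]

Hence C_0 ≅ Z^3, C_1 ≅ Z^3.

Boundary ∂_1: C_1 → C_0 is given by ∂[p,q] = [q] − [p]. For instance
  ∂[v_1,v_2] = [v_2] − [v_1].
As a 3×3 matrix over Z this has rank 2, with invariant factors (1,1).

Reading off H_k = ker ∂_k / im ∂_{k+1}:

  H_0: rank C_0 − rank ∂_1 = 3 − 2 = 1, and the invariant factors of ∂_1 are all 1, so H_0 ≅ Z.

(K is a triangulation of the circle S^1.)

H_0 = Z.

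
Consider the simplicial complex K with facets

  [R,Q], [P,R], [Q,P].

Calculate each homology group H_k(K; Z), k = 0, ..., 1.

H_0 ≅ Z,  H_1 ≅ Z.

Fix the vertex order P < Q < R and write every simplex with vertices in increasing order. Then dim K = 1 and the simplices of K are:

  0-simplices (3): P, Q, R
  1-simplices (3): PQ, PR, QR

giving chain groups C_0 ≅ Z^3, C_1 ≅ Z^3.

The boundary map ∂_1: C_1 → C_0 maps an edge to its endpoints' difference, ∂[p,q] = q − p. For instance
  ∂QR = R − Q.
As a 3×3 matrix over Z this has rank 2, with invariant factors (1,1).

Reading off H_k = ker ∂_k / im ∂_{k+1}:

  H_0: rank C_0 − rank ∂_1 = 3 − 2 = 1, and the invariant factors of ∂_1 are all 1, so H_0 = Z.
  H_1: rank ker ∂_1 − rank ∂_2 = (3 − 2) − 0 = 1, and there is no ∂_2, so H_1 = Z.

As a check, the Euler characteristic is 3 − 3 = 0, which agrees with 1 − 1 = 0.
(K is a triangulation of the circle S^1.)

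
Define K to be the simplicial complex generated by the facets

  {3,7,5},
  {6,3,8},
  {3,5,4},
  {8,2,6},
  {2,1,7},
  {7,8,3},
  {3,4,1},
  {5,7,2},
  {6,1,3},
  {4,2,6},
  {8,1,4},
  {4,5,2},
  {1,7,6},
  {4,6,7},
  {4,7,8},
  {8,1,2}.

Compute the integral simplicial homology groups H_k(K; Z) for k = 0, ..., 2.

H_0 = Z,  H_1 = Z^2,  H_2 = Z.

K has 8 vertices, 24 edges, 16 triangles.
rank ∂_0 = 0, rank ∂_1 = 7 ⇒ b_0 = 8 − 0 − 7 = 1; all invariant factors of ∂_1 are 1 so no torsion. So H_0 = Z.
rank ∂_1 = 7, rank ∂_2 = 15 ⇒ b_1 = 24 − 7 − 15 = 2; all invariant factors of ∂_2 are 1 so no torsion. So H_1 = Z^2.
rank ∂_2 = 15, rank ∂_3 = 0 ⇒ b_2 = 16 − 15 − 0 = 1. So H_2 = Z.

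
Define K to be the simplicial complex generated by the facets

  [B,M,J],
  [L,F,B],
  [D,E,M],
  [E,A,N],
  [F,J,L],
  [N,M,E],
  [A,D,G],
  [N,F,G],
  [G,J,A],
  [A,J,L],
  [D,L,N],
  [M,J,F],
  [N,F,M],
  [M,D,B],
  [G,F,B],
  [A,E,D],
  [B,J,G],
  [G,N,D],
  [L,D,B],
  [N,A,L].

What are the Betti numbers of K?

b_0 = 1, b_1 = 1, b_2 = 0.

Take the total order A < B < D < E < F < G < J < L < M < N on the vertex set. Then K (dimension 2) consists of the simplices:

  0-simplices (10): A, B, D, E, F, G, J, L, M, N
  1-simplices (30): AD, AE, AG, AJ, AL, AN, BD, BF, BG, BJ, BL, BM, DE, DG, DL, DM, DN, EM, EN, FG, FJ, FL, FM, FN, GJ, GN, JL, JM, LN, MN
  2-simplices (20): ADE, ADG, AEN, AGJ, AJL, ALN, BDL, BDM, BFG, BFL, BGJ, BJM, DEM, DGN, DLN, EMN, FGN, FJL, FJM, FMN

so the chain groups are C_0 ≅ Z^10, C_1 ≅ Z^30, C_2 ≅ Z^20.

The boundary map ∂_1: C_1 → C_0 maps an edge to its endpoints' difference, ∂[p,q] = q − p.
As a 10×30 matrix over Z this has rank 9, with invariant factors (1,1,1,1,1,1,1,1,1).

Boundary ∂_2: C_2 → C_1 sends each 2-simplex [p,q,r] to [q,r] − [p,r] + [p,q]. For instance
  ∂ADG = DG − AG + AD,
  ∂FJM = JM − FM + FJ.
As a 30×20 matrix over Z this has rank 20, with invariant factors (1,1,1,1,1,1,1,1,1,1,1,1,1,1,1,1,1,1,1,2).

Computing H_k = (kernel of ∂_k) / (image of ∂_{k+1}):

  H_0: rank C_0 − rank ∂_1 = 10 − 9 = 1, and the invariant factors of ∂_1 are all 1, so H_0 ≅ Z.
  H_1: rank ker ∂_1 − rank ∂_2 = (30 − 9) − 20 = 1, and ∂_2 has invariant factor 2 > 1, so H_1 ≅ Z × Z/2.
  H_2: rank ker ∂_2 − rank ∂_3 = (20 − 20) − 0 = 0, and there is no ∂_3, so H_2 ≅ 0.

(K is a triangulation of the Klein bottle.)

Hence the Betti numbers are b_0 = 1, b_1 = 1, b_2 = 0.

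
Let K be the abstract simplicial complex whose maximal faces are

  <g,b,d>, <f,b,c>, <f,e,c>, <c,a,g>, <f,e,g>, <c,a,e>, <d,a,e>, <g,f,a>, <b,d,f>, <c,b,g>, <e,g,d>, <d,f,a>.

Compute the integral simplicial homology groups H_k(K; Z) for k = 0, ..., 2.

H_0 ≅ Z,  H_1 ≅ Z/2,  H_2 = 0.

Order the vertices as a < b < c < d < e < f < g. Listing each simplex with vertices in this order, K has dimension 2 with simplices:

  0-simplices (7): a, b, c, d, e, f, g
  1-simplices (18): ac, ad, ae, af, ag, bc, bd, bf, bg, ce, cf, cg, de, df, dg, ef, eg, fg
  2-simplices (12): ace, acg, ade, adf, afg, bcf, bcg, bdf, bdg, cef, deg, efg

giving chain groups C_0 ≅ Z^7, C_1 ≅ Z^18, C_2 ≅ Z^12.

Boundary ∂_1: C_1 → C_0 maps an edge to its endpoints' difference, ∂[p,q] = q − p.
The resulting 7×18 matrix has rank 6, and its Smith normal form has invariant factors (1,1,1,1,1,1).

The boundary map ∂_2: C_2 → C_1 sends each 2-simplex [p,q,r] to [q,r] − [p,r] + [p,q]. For instance
  ∂bcf = cf − bf + bc,
  ∂afg = fg − ag + af.
As a 18×12 matrix over Z this has rank 12, with invariant factors (1,1,1,1,1,1,1,1,1,1,1,2).

Computing H_k = (kernel of ∂_k) / (image of ∂_{k+1}):

  H_0: rank C_0 − rank ∂_1 = 7 − 6 = 1, and the invariant factors of ∂_1 are all 1, so H_0 ≅ Z.
  H_1: rank ker ∂_1 − rank ∂_2 = (18 − 6) − 12 = 0, and ∂_2 has invariant factor 2 > 1, so H_1 ≅ Z/2.
  H_2: rank ker ∂_2 − rank ∂_3 = (12 − 12) − 0 = 0, and there is no ∂_3, so H_2 ≅ 0.

As a check, the Euler characteristic is 7 − 18 + 12 = 1, which agrees with 1 − 0 + 0 = 1.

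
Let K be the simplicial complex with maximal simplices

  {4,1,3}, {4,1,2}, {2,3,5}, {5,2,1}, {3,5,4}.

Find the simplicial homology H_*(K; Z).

Order the vertices as 1 < 2 < 3 < 4 < 5. Listing each simplex with vertices in this order, K has dimension 2 with simplices:

  0-simplices (5): [1], [2], [3], [4], [5]
  1-simplices (10): [1,2], [1,3], [1,4], [1,5], [2,3], [2,4], [2,5], [3,4], [3,5], [4,5]
  2-simplices (5): [1,2,4], [1,2,5], [1,3,4], [2,3,5], [3,4,5]

giving chain groups C_0 ≅ Z^5, C_1 ≅ Z^10, C_2 ≅ Z^5.

The boundary map ∂_1: C_1 → C_0 sends each edge [p,q] (with p < q) to q − p.
As a 5×10 matrix over Z this has rank 4, with invariant factors (1,1,1,1).

Boundary ∂_2: C_2 → C_1 sends each 2-simplex [p,q,r] to [q,r] − [p,r] + [p,q]. For instance
  ∂[2,3,5] = [3,5] − [2,5] + [2,3],
  ∂[1,2,4] = [2,4] − [1,4] + [1,2].
The resulting 10×5 matrix has rank 5, and its Smith normal form has invariant factors (1,1,1,1,1).

Now H_k = ker ∂_k / im ∂_{k+1}, so:

  H_0: rank C_0 − rank ∂_1 = 5 − 4 = 1, and the invariant factors of ∂_1 are all 1, so H_0 ≅ Z.
  H_1: rank ker ∂_1 − rank ∂_2 = (10 − 4) − 5 = 1, and the invariant factors of ∂_2 are all 1, so H_1 ≅ Z.
  H_2: rank ker ∂_2 − rank ∂_3 = (5 − 5) − 0 = 0, and there is no ∂_3, so H_2 ≅ 0.

(K is a triangulation of the Möbius band.)

H_0 = Z,  H_1 = Z,  H_2 = 0.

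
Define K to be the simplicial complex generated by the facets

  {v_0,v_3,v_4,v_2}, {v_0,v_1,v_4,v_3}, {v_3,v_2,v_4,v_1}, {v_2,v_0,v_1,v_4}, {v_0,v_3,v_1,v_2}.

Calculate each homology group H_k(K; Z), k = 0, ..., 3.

Take the total order v_0 < v_1 < v_2 < v_3 < v_4 on the vertex set. Then K (dimension 3) consists of the simplices:

  0-simplices (5): [v_0], [v_1], [v_2], [v_3], [v_4]
  1-simplices (10): [v_0,v_1], [v_0,v_2], [v_0,v_3], [v_0,v_4], [v_1,v_2], [v_1,v_3], [v_1,v_4], [v_2,v_3], [v_2,v_4], [v_3,v_4]
  2-simplices (10): [v_0,v_1,v_2], [v_0,v_1,v_3], [v_0,v_1,v_4], [v_0,v_2,v_3], [v_0,v_2,v_4], [v_0,v_3,v_4], [v_1,v_2,v_3], [v_1,v_2,v_4], [v_1,v_3,v_4], [v_2,v_3,v_4]
  3-simplices (5): [v_0,v_1,v_2,v_3], [v_0,v_1,v_2,v_4], [v_0,v_1,v_3,v_4], [v_0,v_2,v_3,v_4], [v_1,v_2,v_3,v_4]

Hence C_0 ≅ Z^5, C_1 ≅ Z^10, C_2 ≅ Z^10, C_3 ≅ Z^5.

Boundary ∂_1: C_1 → C_0 maps an edge to its endpoints' difference, ∂[p,q] = q − p. For instance
  ∂[v_0,v_4] = [v_4] − [v_0].
The resulting 5×10 matrix has rank 4, and its Smith normal form has invariant factors (1,1,1,1).

∂_2: C_2 → C_1 acts by ∂[p,q,r] = [q,r] − [p,r] + [p,q]. For instance
  ∂[v_1,v_2,v_4] = [v_2,v_4] − [v_1,v_4] + [v_1,v_2],
  ∂[v_1,v_3,v_4] = [v_3,v_4] − [v_1,v_4] + [v_1,v_3].
This gives a 10×10 integer matrix of rank 6; reducing to Smith normal form yields diagonal entries (1,1,1,1,1,1).

∂_3: C_3 → C_2 sends each 3-simplex σ to the alternating sum Σ_i (−1)^i (σ with its i-th vertex removed). For instance
  ∂[v_1,v_2,v_3,v_4] = [v_2,v_3,v_4] − [v_1,v_3,v_4] + [v_1,v_2,v_4] − [v_1,v_2,v_3],
  ∂[v_0,v_1,v_2,v_3] = [v_1,v_2,v_3] − [v_0,v_2,v_3] + [v_0,v_1,v_3] − [v_0,v_1,v_2].
The 10×5 boundary matrix has rank 4 and Smith normal form diag(1,1,1,1).

Reading off H_k = ker ∂_k / im ∂_{k+1}:

  H_0: rank C_0 − rank ∂_1 = 5 − 4 = 1, and the invariant factors of ∂_1 are all 1, so H_0 = Z.
  H_1: rank ker ∂_1 − rank ∂_2 = (10 − 4) − 6 = 0, and the invariant factors of ∂_2 are all 1, so H_1 = 0.
  H_2: rank ker ∂_2 − rank ∂_3 = (10 − 6) − 4 = 0, and the invariant factors of ∂_3 are all 1, so H_2 = 0.
  H_3: rank ker ∂_3 − rank ∂_4 = (5 − 4) − 0 = 1, and there is no ∂_4, so H_3 = Z.

As a check, the Euler characteristic is 5 − 10 + 10 − 5 = 0, which agrees with 1 − 0 + 0 − 1 = 0.
(K is a triangulation of the 3-sphere S^3.)

H_0 ≅ Z,  H_1 = 0,  H_2 = 0,  H_3 ≅ Z.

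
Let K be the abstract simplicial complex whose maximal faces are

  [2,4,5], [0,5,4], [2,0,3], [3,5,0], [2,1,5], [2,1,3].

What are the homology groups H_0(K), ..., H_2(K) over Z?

We work with the vertex ordering 0 < 1 < 2 < 3 < 4 < 5. The simplices of K, each written with vertices in increasing order, are:

  0-simplices (6): [0], [1], [2], [3], [4], [5]
  1-simplices (12): [0,2], [0,3], [0,4], [0,5], [1,2], [1,3], [1,5], [2,3], [2,4], [2,5], [3,5], [4,5]
  2-simplices (6): [0,2,3], [0,3,5], [0,4,5], [1,2,3], [1,2,5], [2,4,5]

so the chain groups are C_0 ≅ Z^6, C_1 ≅ Z^12, C_2 ≅ Z^6.

Boundary ∂_1: C_1 → C_0 maps an edge to its endpoints' difference, ∂[p,q] = q − p.
This gives a 6×12 integer matrix of rank 5; reducing to Smith normal form yields diagonal entries (1,1,1,1,1).

The boundary map ∂_2: C_2 → C_1 acts by ∂[p,q,r] = [q,r] − [p,r] + [p,q]. For instance
  ∂[2,4,5] = [4,5] − [2,5] + [2,4],
  ∂[0,4,5] = [4,5] − [0,5] + [0,4].
The 12×6 boundary matrix has rank 6 and Smith normal form diag(1,1,1,1,1,1).

Reading off H_k = ker ∂_k / im ∂_{k+1}:

  H_0: rank C_0 − rank ∂_1 = 6 − 5 = 1, and the invariant factors of ∂_1 are all 1, so H_0 ≅ Z.
  H_1: rank ker ∂_1 − rank ∂_2 = (12 − 5) − 6 = 1, and the invariant factors of ∂_2 are all 1, so H_1 ≅ Z.
  H_2: rank ker ∂_2 − rank ∂_3 = (6 − 6) − 0 = 0, and there is no ∂_3, so H_2 ≅ 0.

H_0 ≅ Z,  H_1 ≅ Z,  H_2 = 0.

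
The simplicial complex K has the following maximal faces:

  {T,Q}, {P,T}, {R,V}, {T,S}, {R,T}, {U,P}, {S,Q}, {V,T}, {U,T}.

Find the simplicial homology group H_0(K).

H_0 = Z.

Order the vertices as P < Q < R < S < T < U < V. Listing each simplex with vertices in this order, K has dimension 1 with simplices:

  0-simplices (7): P, Q, R, S, T, U, V
  1-simplices (9): PT, PU, QS, QT, RT, RV, ST, TU, TV

giving chain groups C_0 ≅ Z^7, C_1 ≅ Z^9.

Boundary ∂_1: C_1 → C_0 maps an edge to its endpoints' difference, ∂[p,q] = q − p.
The resulting 7×9 matrix has rank 6, and its Smith normal form has invariant factors (1,1,1,1,1,1).

Reading off H_k = ker ∂_k / im ∂_{k+1}:

  H_0: rank C_0 − rank ∂_1 = 7 − 6 = 1, and the invariant factors of ∂_1 are all 1, so H_0 = Z.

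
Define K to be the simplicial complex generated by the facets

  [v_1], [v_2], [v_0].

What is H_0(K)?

H_0 ≅ Z^3.

Order the vertices as v_0 < v_1 < v_2. Listing each simplex with vertices in this order, K has dimension 0 with simplices:

  0-simplices (3): [v_0], [v_1], [v_2]

so the chain groups are C_0 ≅ Z^3.

Reading off H_k = ker ∂_k / im ∂_{k+1}:

  H_0: rank C_0 − rank ∂_1 = 3 − 0 = 3, and there is no ∂_1, so H_0 ≅ Z^3.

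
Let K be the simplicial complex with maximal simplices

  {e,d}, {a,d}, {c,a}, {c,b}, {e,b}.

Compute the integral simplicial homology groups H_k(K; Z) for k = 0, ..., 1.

Fix the vertex order a < b < c < d < e and write every simplex with vertices in increasing order. Then dim K = 1 and the simplices of K are:

  0-simplices (5): a, b, c, d, e
  1-simplices (5): ac, ad, bc, be, de

giving chain groups C_0 ≅ Z^5, C_1 ≅ Z^5.

The boundary map ∂_1: C_1 → C_0 maps an edge to its endpoints' difference, ∂[p,q] = q − p.
The 5×5 boundary matrix has rank 4 and Smith normal form diag(1,1,1,1).

Computing H_k = (kernel of ∂_k) / (image of ∂_{k+1}):

  H_0: rank C_0 − rank ∂_1 = 5 − 4 = 1, and the invariant factors of ∂_1 are all 1, so H_0 ≅ Z.
  H_1: rank ker ∂_1 − rank ∂_2 = (5 − 4) − 0 = 1, and there is no ∂_2, so H_1 ≅ Z.

H_0 ≅ Z,  H_1 ≅ Z.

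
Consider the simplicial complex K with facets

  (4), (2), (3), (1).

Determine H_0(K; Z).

H_0 ≅ Z^4.

Fix the vertex order 1 < 2 < 3 < 4 and write every simplex with vertices in increasing order. Then dim K = 0 and the simplices of K are:

  0-simplices (4): [1], [2], [3], [4]

giving chain groups C_0 ≅ Z^4.

Now H_k = ker ∂_k / im ∂_{k+1}, so:

  H_0: rank C_0 − rank ∂_1 = 4 − 0 = 4, and there is no ∂_1, so H_0 ≅ Z^4.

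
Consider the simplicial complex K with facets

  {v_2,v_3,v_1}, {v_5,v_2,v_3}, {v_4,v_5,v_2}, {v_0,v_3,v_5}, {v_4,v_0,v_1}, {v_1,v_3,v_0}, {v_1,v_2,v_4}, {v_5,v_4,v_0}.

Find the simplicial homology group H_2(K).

H_2 = Z.

K has 6 vertices, 12 edges, 8 triangles.
rank ∂_2 = 7, rank ∂_3 = 0 ⇒ b_2 = 8 − 7 − 0 = 1. So H_2 = Z.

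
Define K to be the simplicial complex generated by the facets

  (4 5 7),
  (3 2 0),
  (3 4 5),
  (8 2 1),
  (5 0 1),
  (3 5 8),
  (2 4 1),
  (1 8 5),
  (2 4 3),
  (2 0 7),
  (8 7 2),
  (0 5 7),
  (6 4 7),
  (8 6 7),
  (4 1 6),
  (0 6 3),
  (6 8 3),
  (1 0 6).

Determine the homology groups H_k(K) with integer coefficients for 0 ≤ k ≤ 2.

H_0 = Z,  H_1 = Z^2,  H_2 = Z.

We work with the vertex ordering 0 < 1 < 2 < 3 < 4 < 5 < 6 < 7 < 8. The simplices of K, each written with vertices in increasing order, are:

  0-simplices (9): [0], [1], [2], [3], [4], [5], [6], [7], [8]
  1-simplices (27): (27 of them)
  2-simplices (18): [0,1,5], [0,1,6], [0,2,3], [0,2,7], [0,3,6], [0,5,7], [1,2,4], [1,2,8], [1,4,6], [1,5,8], [2,3,4], [2,7,8], [3,4,5], [3,5,8], [3,6,8], [4,5,7], [4,6,7], [6,7,8]

giving chain groups C_0 ≅ Z^9, C_1 ≅ Z^27, C_2 ≅ Z^18.

Boundary ∂_1: C_1 → C_0 sends each edge [p,q] (with p < q) to q − p. For instance
  ∂[4,6] = [6] − [4].
This gives a 9×27 integer matrix of rank 8; reducing to Smith normal form yields diagonal entries (1,1,1,1,1,1,1,1).

Boundary ∂_2: C_2 → C_1 acts by ∂[p,q,r] = [q,r] − [p,r] + [p,q]. For instance
  ∂[1,2,8] = [2,8] − [1,8] + [1,2],
  ∂[0,1,5] = [1,5] − [0,5] + [0,1].
The resulting 27×18 matrix has rank 17, and its Smith normal form has invariant factors (1,1,1,1,1,1,1,1,1,1,1,1,1,1,1,1,1).

Reading off H_k = ker ∂_k / im ∂_{k+1}:

  H_0: rank C_0 − rank ∂_1 = 9 − 8 = 1, and the invariant factors of ∂_1 are all 1, so H_0 ≅ Z.
  H_1: rank ker ∂_1 − rank ∂_2 = (27 − 8) − 17 = 2, and the invariant factors of ∂_2 are all 1, so H_1 ≅ Z^2.
  H_2: rank ker ∂_2 − rank ∂_3 = (18 − 17) − 0 = 1, and there is no ∂_3, so H_2 ≅ Z.

(K is a triangulation of the torus T^2.)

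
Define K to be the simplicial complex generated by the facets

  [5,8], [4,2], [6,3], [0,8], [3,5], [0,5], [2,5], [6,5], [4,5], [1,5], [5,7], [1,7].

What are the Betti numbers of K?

K has 9 vertices, 12 edges.
rank ∂_0 = 0, rank ∂_1 = 8 ⇒ b_0 = 9 − 0 − 8 = 1; all invariant factors of ∂_1 are 1 so no torsion. So H_0 ≅ Z.
rank ∂_1 = 8, rank ∂_2 = 0 ⇒ b_1 = 12 − 8 − 0 = 4. So H_1 ≅ Z^4.

b_0 = 1, b_1 = 4.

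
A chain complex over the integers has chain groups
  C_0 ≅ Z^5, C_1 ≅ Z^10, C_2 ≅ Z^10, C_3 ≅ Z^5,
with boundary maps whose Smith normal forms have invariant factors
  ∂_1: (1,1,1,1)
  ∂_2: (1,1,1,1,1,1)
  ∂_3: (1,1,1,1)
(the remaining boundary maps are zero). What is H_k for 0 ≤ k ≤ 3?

H_0: b_0 = 5 − 0 − 4 = 1; torsion from ∂_1 factors > 1: none. So H_0 ≅ Z.
H_1: b_1 = 10 − 4 − 6 = 0; torsion from ∂_2 factors > 1: none. So H_1 ≅ 0.
H_2: b_2 = 10 − 6 − 4 = 0; torsion from ∂_3 factors > 1: none. So H_2 ≅ 0.
H_3: b_3 = 5 − 4 − 0 = 1; torsion from ∂_4 factors > 1: none. So H_3 ≅ Z.

H_0 ≅ Z,  H_1 = 0,  H_2 = 0,  H_3 ≅ Z.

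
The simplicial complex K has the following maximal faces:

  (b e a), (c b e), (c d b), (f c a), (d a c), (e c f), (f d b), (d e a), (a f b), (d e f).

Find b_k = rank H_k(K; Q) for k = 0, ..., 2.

We work with the vertex ordering a < b < c < d < e < f. The simplices of K, each written with vertices in increasing order, are:

  0-simplices (6): a, b, c, d, e, f
  1-simplices (15): ab, ac, ad, ae, af, bc, bd, be, bf, cd, ce, cf, de, df, ef
  2-simplices (10): abe, abf, acd, acf, ade, bcd, bce, bdf, cef, def

Hence C_0 ≅ Z^6, C_1 ≅ Z^15, C_2 ≅ Z^10.

Boundary ∂_1: C_1 → C_0 is given by ∂[p,q] = [q] − [p].
The resulting 6×15 matrix has rank 5, and its Smith normal form has invariant factors (1,1,1,1,1).

∂_2: C_2 → C_1 maps a triangle to the signed sum of its edges. For instance
  ∂cef = ef − cf + ce,
  ∂abe = be − ae + ab.
As a 15×10 matrix over Z this has rank 10, with invariant factors (1,1,1,1,1,1,1,1,1,2).

Reading off H_k = ker ∂_k / im ∂_{k+1}:

  H_0: rank C_0 − rank ∂_1 = 6 − 5 = 1, and the invariant factors of ∂_1 are all 1, so H_0 ≅ Z.
  H_1: rank ker ∂_1 − rank ∂_2 = (15 − 5) − 10 = 0, and ∂_2 has invariant factor 2 > 1, so H_1 ≅ Z/2Z.
  H_2: rank ker ∂_2 − rank ∂_3 = (10 − 10) − 0 = 0, and there is no ∂_3, so H_2 ≅ 0.

Hence the Betti numbers are b_0 = 1, b_1 = 0, b_2 = 0.

b_0 = 1, b_1 = 0, b_2 = 0.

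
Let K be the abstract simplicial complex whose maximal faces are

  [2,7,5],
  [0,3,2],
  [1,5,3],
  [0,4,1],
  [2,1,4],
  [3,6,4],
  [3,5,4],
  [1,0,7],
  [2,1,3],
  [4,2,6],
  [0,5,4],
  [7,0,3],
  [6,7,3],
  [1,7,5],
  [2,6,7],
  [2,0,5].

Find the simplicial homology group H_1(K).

H_1 = Z^2.

Take the total order 0 < 1 < 2 < 3 < 4 < 5 < 6 < 7 on the vertex set. Then K (dimension 2) consists of the simplices:

  0-simplices (8): [0], [1], [2], [3], [4], [5], [6], [7]
  1-simplices (24): (24 of them)
  2-simplices (16): [0,1,4], [0,1,7], [0,2,3], [0,2,5], [0,3,7], [0,4,5], [1,2,3], [1,2,4], [1,3,5], [1,5,7], [2,4,6], [2,5,7], [2,6,7], [3,4,5], [3,4,6], [3,6,7]

giving chain groups C_0 ≅ Z^8, C_1 ≅ Z^24, C_2 ≅ Z^16.

∂_1: C_1 → C_0 maps an edge to its endpoints' difference, ∂[p,q] = q − p.
The 8×24 boundary matrix has rank 7 and Smith normal form diag(1,1,1,1,1,1,1).

The boundary map ∂_2: C_2 → C_1 acts by ∂[p,q,r] = [q,r] − [p,r] + [p,q]. For instance
  ∂[0,3,7] = [3,7] − [0,7] + [0,3],
  ∂[2,6,7] = [6,7] − [2,7] + [2,6].
This gives a 24×16 integer matrix of rank 15; reducing to Smith normal form yields diagonal entries (1,1,1,1,1,1,1,1,1,1,1,1,1,1,1).

Now H_k = ker ∂_k / im ∂_{k+1}, so:

  H_1: rank ker ∂_1 − rank ∂_2 = (24 − 7) − 15 = 2, and the invariant factors of ∂_2 are all 1, so H_1 ≅ Z^2.

(K is a triangulation of the torus T^2.)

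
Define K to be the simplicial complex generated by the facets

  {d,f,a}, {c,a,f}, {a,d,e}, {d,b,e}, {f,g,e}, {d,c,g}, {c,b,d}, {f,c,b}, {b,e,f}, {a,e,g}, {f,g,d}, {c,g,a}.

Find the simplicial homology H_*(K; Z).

We work with the vertex ordering a < b < c < d < e < f < g. The simplices of K, each written with vertices in increasing order, are:

  0-simplices (7): a, b, c, d, e, f, g
  1-simplices (18): ac, ad, ae, af, ag, bc, bd, be, bf, cd, cf, cg, de, df, dg, ef, eg, fg
  2-simplices (12): acf, acg, ade, adf, aeg, bcd, bcf, bde, bef, cdg, dfg, efg

giving chain groups C_0 ≅ Z^7, C_1 ≅ Z^18, C_2 ≅ Z^12.

∂_1: C_1 → C_0 sends each edge [p,q] (with p < q) to q − p. For instance
  ∂dg = g − d.
The resulting 7×18 matrix has rank 6, and its Smith normal form has invariant factors (1,1,1,1,1,1).

The boundary map ∂_2: C_2 → C_1 sends each 2-simplex [p,q,r] to [q,r] − [p,r] + [p,q]. For instance
  ∂ade = de − ae + ad,
  ∂aeg = eg − ag + ae.
As a 18×12 matrix over Z this has rank 12, with invariant factors (1,1,1,1,1,1,1,1,1,1,1,2).

Reading off H_k = ker ∂_k / im ∂_{k+1}:

  H_0: rank C_0 − rank ∂_1 = 7 − 6 = 1, and the invariant factors of ∂_1 are all 1, so H_0 = Z.
  H_1: rank ker ∂_1 − rank ∂_2 = (18 − 6) − 12 = 0, and ∂_2 has invariant factor 2 > 1, so H_1 = Z/2.
  H_2: rank ker ∂_2 − rank ∂_3 = (12 − 12) − 0 = 0, and there is no ∂_3, so H_2 = 0.

As a check, the Euler characteristic is 7 − 18 + 12 = 1, which agrees with 1 − 0 + 0 = 1.
(K is a triangulation of the real projective plane RP^2.)

H_0 = Z,  H_1 = Z/2,  H_2 = 0.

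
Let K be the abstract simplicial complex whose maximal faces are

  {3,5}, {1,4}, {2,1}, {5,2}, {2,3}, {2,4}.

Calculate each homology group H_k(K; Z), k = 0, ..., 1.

H_0 ≅ Z,  H_1 ≅ Z^2.

K has 5 vertices, 6 edges.
rank ∂_0 = 0, rank ∂_1 = 4 ⇒ b_0 = 5 − 0 − 4 = 1; all invariant factors of ∂_1 are 1 so no torsion. So H_0 = Z.
rank ∂_1 = 4, rank ∂_2 = 0 ⇒ b_1 = 6 − 4 − 0 = 2. So H_1 = Z^2.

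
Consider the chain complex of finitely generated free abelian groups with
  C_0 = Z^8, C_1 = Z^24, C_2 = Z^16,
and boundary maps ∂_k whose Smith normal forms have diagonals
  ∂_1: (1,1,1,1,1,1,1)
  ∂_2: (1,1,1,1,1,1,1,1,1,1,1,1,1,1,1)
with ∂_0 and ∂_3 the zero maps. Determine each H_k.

H_0 = Z,  H_1 = Z^2,  H_2 = Z.

H_0: b_0 = 8 − 0 − 7 = 1; torsion from ∂_1 factors > 1: none. So H_0 = Z.
H_1: b_1 = 24 − 7 − 15 = 2; torsion from ∂_2 factors > 1: none. So H_1 = Z^2.
H_2: b_2 = 16 − 15 − 0 = 1; torsion from ∂_3 factors > 1: none. So H_2 = Z.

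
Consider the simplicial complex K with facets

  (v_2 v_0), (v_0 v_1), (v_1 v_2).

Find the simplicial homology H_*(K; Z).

H_0 = Z,  H_1 = Z.

Fix the vertex order v_0 < v_1 < v_2 and write every simplex with vertices in increasing order. Then dim K = 1 and the simplices of K are:

  0-simplices (3): [v_0], [v_1], [v_2]
  1-simplices (3): [v_0,v_1], [v_0,v_2], [v_1,v_2]

so the chain groups are C_0 ≅ Z^3, C_1 ≅ Z^3.

Boundary ∂_1: C_1 → C_0 is given by ∂[p,q] = [q] − [p].
This gives a 3×3 integer matrix of rank 2; reducing to Smith normal form yields diagonal entries (1,1).

Reading off H_k = ker ∂_k / im ∂_{k+1}:

  H_0: rank C_0 − rank ∂_1 = 3 − 2 = 1, and the invariant factors of ∂_1 are all 1, so H_0 = Z.
  H_1: rank ker ∂_1 − rank ∂_2 = (3 − 2) − 0 = 1, and there is no ∂_2, so H_1 = Z.

(K is a triangulation of the circle S^1.)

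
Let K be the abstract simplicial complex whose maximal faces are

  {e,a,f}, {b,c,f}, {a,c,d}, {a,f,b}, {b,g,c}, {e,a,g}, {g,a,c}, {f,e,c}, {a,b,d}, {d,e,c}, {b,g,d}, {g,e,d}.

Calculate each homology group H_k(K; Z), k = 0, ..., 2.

Order the vertices as a < b < c < d < e < f < g. Listing each simplex with vertices in this order, K has dimension 2 with simplices:

  0-simplices (7): a, b, c, d, e, f, g
  1-simplices (18): ab, ac, ad, ae, af, ag, bc, bd, bf, bg, cd, ce, cf, cg, de, dg, ef, eg
  2-simplices (12): abd, abf, acd, acg, aef, aeg, bcf, bcg, bdg, cde, cef, deg

Hence C_0 ≅ Z^7, C_1 ≅ Z^18, C_2 ≅ Z^12.

The boundary map ∂_1: C_1 → C_0 maps an edge to its endpoints' difference, ∂[p,q] = q − p. For instance
  ∂bg = g − b.
The resulting 7×18 matrix has rank 6, and its Smith normal form has invariant factors (1,1,1,1,1,1).

Boundary ∂_2: C_2 → C_1 sends each 2-simplex [p,q,r] to [q,r] − [p,r] + [p,q]. For instance
  ∂acd = cd − ad + ac,
  ∂bdg = dg − bg + bd.
This gives a 18×12 integer matrix of rank 12; reducing to Smith normal form yields diagonal entries (1,1,1,1,1,1,1,1,1,1,1,2).

Reading off H_k = ker ∂_k / im ∂_{k+1}:

  H_0: rank C_0 − rank ∂_1 = 7 − 6 = 1, and the invariant factors of ∂_1 are all 1, so H_0 = Z.
  H_1: rank ker ∂_1 − rank ∂_2 = (18 − 6) − 12 = 0, and ∂_2 has invariant factor 2 > 1, so H_1 = Z/2Z.
  H_2: rank ker ∂_2 − rank ∂_3 = (12 − 12) − 0 = 0, and there is no ∂_3, so H_2 = 0.

(K is a triangulation of the real projective plane RP^2.)

H_0 ≅ Z,  H_1 ≅ Z/2Z,  H_2 = 0.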